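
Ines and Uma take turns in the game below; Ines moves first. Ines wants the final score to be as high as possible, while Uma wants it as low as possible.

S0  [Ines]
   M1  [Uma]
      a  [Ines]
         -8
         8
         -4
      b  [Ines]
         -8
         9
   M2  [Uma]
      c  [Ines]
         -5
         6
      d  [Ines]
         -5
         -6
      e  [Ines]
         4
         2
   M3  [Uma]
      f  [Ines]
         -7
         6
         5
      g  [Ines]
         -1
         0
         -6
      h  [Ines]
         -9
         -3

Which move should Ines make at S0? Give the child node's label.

M1

a (Ines): max(-8, 8, -4) = 8
b (Ines): max(-8, 9) = 9
M1 (Uma): min(8, 9) = 8
c (Ines): max(-5, 6) = 6
d (Ines): max(-5, -6) = -5
e (Ines): max(4, 2) = 4
M2 (Uma): min(6, -5, 4) = -5
f (Ines): max(-7, 6, 5) = 6
g (Ines): max(-1, 0, -6) = 0
h (Ines): max(-9, -3) = -3
M3 (Uma): min(6, 0, -3) = -3
S0 (Ines): max(8, -5, -3) = 8
Ines at S0 wants the highest of {M1=8, M2=-5, M3=-3}, so chooses M1.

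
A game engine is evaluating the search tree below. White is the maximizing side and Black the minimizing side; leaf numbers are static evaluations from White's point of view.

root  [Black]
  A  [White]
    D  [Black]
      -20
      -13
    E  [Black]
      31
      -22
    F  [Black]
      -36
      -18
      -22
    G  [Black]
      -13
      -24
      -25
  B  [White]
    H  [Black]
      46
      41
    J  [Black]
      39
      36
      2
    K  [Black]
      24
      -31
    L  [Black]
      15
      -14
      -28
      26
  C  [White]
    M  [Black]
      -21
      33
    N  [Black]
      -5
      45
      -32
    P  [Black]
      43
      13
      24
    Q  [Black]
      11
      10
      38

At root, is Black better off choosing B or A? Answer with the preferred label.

H (Black): min(46, 41) = 41
J (Black): min(39, 36, 2) = 2
K (Black): min(24, -31) = -31
L (Black): min(15, -14, -28, 26) = -28
B (White): max(41, 2, -31, -28) = 41
D (Black): min(-20, -13) = -20
E (Black): min(31, -22) = -22
F (Black): min(-36, -18, -22) = -36
G (Black): min(-13, -24, -25) = -25
A (White): max(-20, -22, -36, -25) = -20
Black prefers the lower value; B=41, A=-20. A is better since -20 < 41.

A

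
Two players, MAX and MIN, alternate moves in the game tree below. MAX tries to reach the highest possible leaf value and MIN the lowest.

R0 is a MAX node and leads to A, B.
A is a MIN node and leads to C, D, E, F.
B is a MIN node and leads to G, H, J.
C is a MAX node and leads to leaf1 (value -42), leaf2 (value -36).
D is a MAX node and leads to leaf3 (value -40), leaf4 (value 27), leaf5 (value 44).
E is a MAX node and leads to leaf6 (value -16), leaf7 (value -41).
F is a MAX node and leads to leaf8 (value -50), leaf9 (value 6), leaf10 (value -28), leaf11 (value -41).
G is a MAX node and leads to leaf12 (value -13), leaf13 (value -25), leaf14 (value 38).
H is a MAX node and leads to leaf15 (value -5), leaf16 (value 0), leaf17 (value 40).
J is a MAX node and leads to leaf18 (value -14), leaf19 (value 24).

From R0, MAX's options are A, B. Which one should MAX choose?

B

C (MAX): max(-42, -36) = -36
D (MAX): max(-40, 27, 44) = 44
E (MAX): max(-16, -41) = -16
F (MAX): max(-50, 6, -28, -41) = 6
A (MIN): min(-36, 44, -16, 6) = -36
G (MAX): max(-13, -25, 38) = 38
H (MAX): max(-5, 0, 40) = 40
J (MAX): max(-14, 24) = 24
B (MIN): min(38, 40, 24) = 24
R0 (MAX): max(-36, 24) = 24
MAX at R0 wants the highest of {A=-36, B=24}, so chooses B.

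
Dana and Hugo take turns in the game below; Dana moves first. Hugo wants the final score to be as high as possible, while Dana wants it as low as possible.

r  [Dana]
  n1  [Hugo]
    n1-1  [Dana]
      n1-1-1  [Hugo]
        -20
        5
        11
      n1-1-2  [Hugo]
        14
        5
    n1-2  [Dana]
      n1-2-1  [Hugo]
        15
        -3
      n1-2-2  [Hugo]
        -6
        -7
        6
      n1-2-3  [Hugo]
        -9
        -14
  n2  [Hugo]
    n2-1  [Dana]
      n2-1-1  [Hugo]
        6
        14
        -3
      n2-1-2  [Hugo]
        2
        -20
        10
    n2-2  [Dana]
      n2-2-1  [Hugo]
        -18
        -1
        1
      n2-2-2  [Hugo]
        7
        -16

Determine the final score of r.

10

n1-1-1 (Hugo): max(-20, 5, 11) = 11
n1-1-2 (Hugo): max(14, 5) = 14
n1-1 (Dana): min(11, 14) = 11
n1-2-1 (Hugo): max(15, -3) = 15
n1-2-2 (Hugo): max(-6, -7, 6) = 6
n1-2-3 (Hugo): max(-9, -14) = -9
n1-2 (Dana): min(15, 6, -9) = -9
n1 (Hugo): max(11, -9) = 11
n2-1-1 (Hugo): max(6, 14, -3) = 14
n2-1-2 (Hugo): max(2, -20, 10) = 10
n2-1 (Dana): min(14, 10) = 10
n2-2-1 (Hugo): max(-18, -1, 1) = 1
n2-2-2 (Hugo): max(7, -16) = 7
n2-2 (Dana): min(1, 7) = 1
n2 (Hugo): max(10, 1) = 10
r (Dana): min(11, 10) = 10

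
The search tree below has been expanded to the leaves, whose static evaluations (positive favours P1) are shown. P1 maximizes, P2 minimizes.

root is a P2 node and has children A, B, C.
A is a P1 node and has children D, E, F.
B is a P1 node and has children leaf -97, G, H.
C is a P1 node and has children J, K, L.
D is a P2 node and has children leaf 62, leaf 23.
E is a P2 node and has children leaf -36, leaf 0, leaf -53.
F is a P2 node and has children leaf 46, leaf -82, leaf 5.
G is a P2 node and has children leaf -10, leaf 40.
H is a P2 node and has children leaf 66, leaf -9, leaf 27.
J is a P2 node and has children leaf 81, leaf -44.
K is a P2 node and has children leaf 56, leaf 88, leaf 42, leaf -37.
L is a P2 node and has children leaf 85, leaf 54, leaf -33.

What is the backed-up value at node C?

J (P2): min(81, -44) = -44
K (P2): min(56, 88, 42, -37) = -37
L (P2): min(85, 54, -33) = -33
C (P1): max(-44, -37, -33) = -33

-33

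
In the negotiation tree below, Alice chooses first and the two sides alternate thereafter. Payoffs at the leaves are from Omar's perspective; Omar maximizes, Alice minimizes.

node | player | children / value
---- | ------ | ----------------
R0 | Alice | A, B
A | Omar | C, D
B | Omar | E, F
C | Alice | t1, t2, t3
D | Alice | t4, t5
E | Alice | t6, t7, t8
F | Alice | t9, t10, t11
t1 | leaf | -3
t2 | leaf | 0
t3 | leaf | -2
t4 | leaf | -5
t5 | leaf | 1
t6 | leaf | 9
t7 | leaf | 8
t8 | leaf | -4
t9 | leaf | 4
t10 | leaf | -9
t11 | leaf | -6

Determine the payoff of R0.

C (Alice): min(-3, 0, -2) = -3
D (Alice): min(-5, 1) = -5
A (Omar): max(-3, -5) = -3
E (Alice): min(9, 8, -4) = -4
F (Alice): min(4, -9, -6) = -9
B (Omar): max(-4, -9) = -4
R0 (Alice): min(-3, -4) = -4

-4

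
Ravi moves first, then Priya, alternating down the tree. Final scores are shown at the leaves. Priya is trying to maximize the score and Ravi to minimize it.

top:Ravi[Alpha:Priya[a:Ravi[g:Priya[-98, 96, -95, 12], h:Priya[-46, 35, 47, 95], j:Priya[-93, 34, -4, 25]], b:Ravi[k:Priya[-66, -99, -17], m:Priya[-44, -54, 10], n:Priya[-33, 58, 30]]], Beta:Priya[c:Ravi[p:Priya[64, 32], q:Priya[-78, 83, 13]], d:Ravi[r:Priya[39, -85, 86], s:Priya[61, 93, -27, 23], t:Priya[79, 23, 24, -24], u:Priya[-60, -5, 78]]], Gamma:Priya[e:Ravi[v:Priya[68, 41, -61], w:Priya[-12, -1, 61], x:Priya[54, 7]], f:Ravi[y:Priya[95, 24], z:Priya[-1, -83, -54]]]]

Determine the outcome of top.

34

g (Priya): max(-98, 96, -95, 12) = 96
h (Priya): max(-46, 35, 47, 95) = 95
j (Priya): max(-93, 34, -4, 25) = 34
a (Ravi): min(96, 95, 34) = 34
k (Priya): max(-66, -99, -17) = -17
m (Priya): max(-44, -54, 10) = 10
n (Priya): max(-33, 58, 30) = 58
b (Ravi): min(-17, 10, 58) = -17
Alpha (Priya): max(34, -17) = 34
p (Priya): max(64, 32) = 64
q (Priya): max(-78, 83, 13) = 83
c (Ravi): min(64, 83) = 64
r (Priya): max(39, -85, 86) = 86
s (Priya): max(61, 93, -27, 23) = 93
t (Priya): max(79, 23, 24, -24) = 79
u (Priya): max(-60, -5, 78) = 78
d (Ravi): min(86, 93, 79, 78) = 78
Beta (Priya): max(64, 78) = 78
v (Priya): max(68, 41, -61) = 68
w (Priya): max(-12, -1, 61) = 61
x (Priya): max(54, 7) = 54
e (Ravi): min(68, 61, 54) = 54
y (Priya): max(95, 24) = 95
z (Priya): max(-1, -83, -54) = -1
f (Ravi): min(95, -1) = -1
Gamma (Priya): max(54, -1) = 54
top (Ravi): min(34, 78, 54) = 34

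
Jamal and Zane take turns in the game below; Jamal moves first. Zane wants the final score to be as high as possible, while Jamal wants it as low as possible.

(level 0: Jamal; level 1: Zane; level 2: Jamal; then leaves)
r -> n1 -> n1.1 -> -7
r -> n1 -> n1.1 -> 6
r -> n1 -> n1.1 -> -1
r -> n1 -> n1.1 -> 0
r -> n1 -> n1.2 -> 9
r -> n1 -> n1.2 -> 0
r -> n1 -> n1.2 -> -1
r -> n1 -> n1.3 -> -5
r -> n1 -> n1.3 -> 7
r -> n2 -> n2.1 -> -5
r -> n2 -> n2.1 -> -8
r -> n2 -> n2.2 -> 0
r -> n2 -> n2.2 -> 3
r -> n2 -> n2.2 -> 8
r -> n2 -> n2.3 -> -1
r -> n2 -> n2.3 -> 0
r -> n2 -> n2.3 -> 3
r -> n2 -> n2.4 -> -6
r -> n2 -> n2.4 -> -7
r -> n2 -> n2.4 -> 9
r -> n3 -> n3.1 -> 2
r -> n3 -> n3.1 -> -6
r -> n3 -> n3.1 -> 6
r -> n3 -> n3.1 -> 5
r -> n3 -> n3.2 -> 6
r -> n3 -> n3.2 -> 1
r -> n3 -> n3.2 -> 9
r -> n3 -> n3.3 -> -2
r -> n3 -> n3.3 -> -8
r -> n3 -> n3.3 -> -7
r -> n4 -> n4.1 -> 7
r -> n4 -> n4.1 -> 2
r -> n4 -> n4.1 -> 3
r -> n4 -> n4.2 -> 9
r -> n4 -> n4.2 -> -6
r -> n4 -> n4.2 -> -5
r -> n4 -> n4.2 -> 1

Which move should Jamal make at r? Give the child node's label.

n1

n1.1 (Jamal): min(-7, 6, -1, 0) = -7
n1.2 (Jamal): min(9, 0, -1) = -1
n1.3 (Jamal): min(-5, 7) = -5
n1 (Zane): max(-7, -1, -5) = -1
n2.1 (Jamal): min(-5, -8) = -8
n2.2 (Jamal): min(0, 3, 8) = 0
n2.3 (Jamal): min(-1, 0, 3) = -1
n2.4 (Jamal): min(-6, -7, 9) = -7
n2 (Zane): max(-8, 0, -1, -7) = 0
n3.1 (Jamal): min(2, -6, 6, 5) = -6
n3.2 (Jamal): min(6, 1, 9) = 1
n3.3 (Jamal): min(-2, -8, -7) = -8
n3 (Zane): max(-6, 1, -8) = 1
n4.1 (Jamal): min(7, 2, 3) = 2
n4.2 (Jamal): min(9, -6, -5, 1) = -6
n4 (Zane): max(2, -6) = 2
r (Jamal): min(-1, 0, 1, 2) = -1
Jamal at r wants the lowest of {n1=-1, n2=0, n3=1, n4=2}, so chooses n1.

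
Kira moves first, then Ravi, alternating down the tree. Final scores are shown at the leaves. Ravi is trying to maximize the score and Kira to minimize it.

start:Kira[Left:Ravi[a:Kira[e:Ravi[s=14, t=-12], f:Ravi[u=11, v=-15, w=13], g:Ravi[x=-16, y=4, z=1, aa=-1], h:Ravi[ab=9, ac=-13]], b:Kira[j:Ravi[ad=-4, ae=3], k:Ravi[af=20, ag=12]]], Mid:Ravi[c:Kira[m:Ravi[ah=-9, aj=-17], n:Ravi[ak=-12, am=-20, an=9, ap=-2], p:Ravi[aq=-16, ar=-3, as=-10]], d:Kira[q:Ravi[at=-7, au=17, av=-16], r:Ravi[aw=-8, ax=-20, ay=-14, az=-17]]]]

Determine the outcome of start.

e (Ravi): max(14, -12) = 14
f (Ravi): max(11, -15, 13) = 13
g (Ravi): max(-16, 4, 1, -1) = 4
h (Ravi): max(9, -13) = 9
a (Kira): min(14, 13, 4, 9) = 4
j (Ravi): max(-4, 3) = 3
k (Ravi): max(20, 12) = 20
b (Kira): min(3, 20) = 3
Left (Ravi): max(4, 3) = 4
m (Ravi): max(-9, -17) = -9
n (Ravi): max(-12, -20, 9, -2) = 9
p (Ravi): max(-16, -3, -10) = -3
c (Kira): min(-9, 9, -3) = -9
q (Ravi): max(-7, 17, -16) = 17
r (Ravi): max(-8, -20, -14, -17) = -8
d (Kira): min(17, -8) = -8
Mid (Ravi): max(-9, -8) = -8
start (Kira): min(4, -8) = -8

-8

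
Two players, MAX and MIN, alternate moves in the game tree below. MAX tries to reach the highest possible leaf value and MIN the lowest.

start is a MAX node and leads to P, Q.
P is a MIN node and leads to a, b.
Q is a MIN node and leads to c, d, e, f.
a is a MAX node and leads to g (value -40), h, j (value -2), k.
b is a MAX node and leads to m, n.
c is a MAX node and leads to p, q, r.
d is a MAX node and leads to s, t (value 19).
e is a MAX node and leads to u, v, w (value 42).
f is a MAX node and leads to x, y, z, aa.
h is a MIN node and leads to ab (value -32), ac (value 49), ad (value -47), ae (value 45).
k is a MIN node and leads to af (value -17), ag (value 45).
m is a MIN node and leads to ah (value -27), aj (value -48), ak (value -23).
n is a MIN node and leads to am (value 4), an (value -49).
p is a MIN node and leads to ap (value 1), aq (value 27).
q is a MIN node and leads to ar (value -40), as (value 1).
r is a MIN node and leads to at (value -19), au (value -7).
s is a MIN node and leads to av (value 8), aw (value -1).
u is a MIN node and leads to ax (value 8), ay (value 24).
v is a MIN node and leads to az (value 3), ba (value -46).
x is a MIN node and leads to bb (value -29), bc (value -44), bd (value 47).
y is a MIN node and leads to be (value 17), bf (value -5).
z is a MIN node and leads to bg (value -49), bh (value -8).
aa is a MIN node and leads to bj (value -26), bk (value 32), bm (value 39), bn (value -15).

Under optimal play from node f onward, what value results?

x (MIN): min(-29, -44, 47) = -44
y (MIN): min(17, -5) = -5
z (MIN): min(-49, -8) = -49
aa (MIN): min(-26, 32, 39, -15) = -26
f (MAX): max(-44, -5, -49, -26) = -5

-5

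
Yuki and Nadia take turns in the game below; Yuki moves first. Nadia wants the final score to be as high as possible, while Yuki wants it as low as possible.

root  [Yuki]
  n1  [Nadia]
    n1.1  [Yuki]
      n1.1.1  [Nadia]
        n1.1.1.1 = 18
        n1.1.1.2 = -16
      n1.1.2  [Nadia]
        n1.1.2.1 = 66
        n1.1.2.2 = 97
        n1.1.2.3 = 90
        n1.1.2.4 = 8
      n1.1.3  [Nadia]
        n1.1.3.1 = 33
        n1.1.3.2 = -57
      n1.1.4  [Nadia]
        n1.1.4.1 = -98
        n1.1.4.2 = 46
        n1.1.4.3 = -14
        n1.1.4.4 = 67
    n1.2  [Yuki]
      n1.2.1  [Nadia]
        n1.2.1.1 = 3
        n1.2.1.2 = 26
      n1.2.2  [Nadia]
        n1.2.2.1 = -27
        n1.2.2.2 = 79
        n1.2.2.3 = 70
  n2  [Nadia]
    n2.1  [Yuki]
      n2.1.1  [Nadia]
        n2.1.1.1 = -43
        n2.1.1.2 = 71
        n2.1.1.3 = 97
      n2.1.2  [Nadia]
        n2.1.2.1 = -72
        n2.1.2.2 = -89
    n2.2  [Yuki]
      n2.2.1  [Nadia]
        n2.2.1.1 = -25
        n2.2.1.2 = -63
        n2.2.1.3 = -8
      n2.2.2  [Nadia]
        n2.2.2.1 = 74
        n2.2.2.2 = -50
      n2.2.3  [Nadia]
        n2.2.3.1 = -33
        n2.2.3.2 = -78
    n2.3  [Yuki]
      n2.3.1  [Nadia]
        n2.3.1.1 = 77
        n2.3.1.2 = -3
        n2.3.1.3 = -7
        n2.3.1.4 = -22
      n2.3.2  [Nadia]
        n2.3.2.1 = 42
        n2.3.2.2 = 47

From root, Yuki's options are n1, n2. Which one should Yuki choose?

n1.1.1 (Nadia): max(18, -16) = 18
n1.1.2 (Nadia): max(66, 97, 90, 8) = 97
n1.1.3 (Nadia): max(33, -57) = 33
n1.1.4 (Nadia): max(-98, 46, -14, 67) = 67
n1.1 (Yuki): min(18, 97, 33, 67) = 18
n1.2.1 (Nadia): max(3, 26) = 26
n1.2.2 (Nadia): max(-27, 79, 70) = 79
n1.2 (Yuki): min(26, 79) = 26
n1 (Nadia): max(18, 26) = 26
n2.1.1 (Nadia): max(-43, 71, 97) = 97
n2.1.2 (Nadia): max(-72, -89) = -72
n2.1 (Yuki): min(97, -72) = -72
n2.2.1 (Nadia): max(-25, -63, -8) = -8
n2.2.2 (Nadia): max(74, -50) = 74
n2.2.3 (Nadia): max(-33, -78) = -33
n2.2 (Yuki): min(-8, 74, -33) = -33
n2.3.1 (Nadia): max(77, -3, -7, -22) = 77
n2.3.2 (Nadia): max(42, 47) = 47
n2.3 (Yuki): min(77, 47) = 47
n2 (Nadia): max(-72, -33, 47) = 47
root (Yuki): min(26, 47) = 26
Yuki at root wants the lowest of {n1=26, n2=47}, so chooses n1.

n1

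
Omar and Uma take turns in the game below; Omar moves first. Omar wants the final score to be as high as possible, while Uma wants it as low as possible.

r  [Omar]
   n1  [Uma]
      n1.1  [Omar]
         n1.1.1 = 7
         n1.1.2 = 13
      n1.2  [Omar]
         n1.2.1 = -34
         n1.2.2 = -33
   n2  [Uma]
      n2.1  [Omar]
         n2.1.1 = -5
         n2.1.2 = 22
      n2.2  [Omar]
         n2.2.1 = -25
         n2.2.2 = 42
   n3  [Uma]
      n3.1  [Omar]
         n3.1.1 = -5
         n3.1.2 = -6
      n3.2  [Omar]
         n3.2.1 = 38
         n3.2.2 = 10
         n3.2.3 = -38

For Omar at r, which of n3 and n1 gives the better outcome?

n3

n3.1 (Omar): max(-5, -6) = -5
n3.2 (Omar): max(38, 10, -38) = 38
n3 (Uma): min(-5, 38) = -5
n1.1 (Omar): max(7, 13) = 13
n1.2 (Omar): max(-34, -33) = -33
n1 (Uma): min(13, -33) = -33
Omar prefers the higher value; n3=-5, n1=-33. n3 is better since -5 > -33.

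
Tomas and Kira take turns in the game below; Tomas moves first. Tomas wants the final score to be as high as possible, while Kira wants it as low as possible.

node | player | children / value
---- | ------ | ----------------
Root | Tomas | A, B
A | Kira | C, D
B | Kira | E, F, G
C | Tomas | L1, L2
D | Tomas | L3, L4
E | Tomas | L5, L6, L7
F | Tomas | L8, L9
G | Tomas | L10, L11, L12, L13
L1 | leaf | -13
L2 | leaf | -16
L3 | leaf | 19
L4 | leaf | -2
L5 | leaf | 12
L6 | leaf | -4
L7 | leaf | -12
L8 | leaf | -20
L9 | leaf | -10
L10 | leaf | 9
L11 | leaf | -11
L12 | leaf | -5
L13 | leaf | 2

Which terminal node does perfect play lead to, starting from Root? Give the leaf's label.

C (Tomas): max(-13, -16) = -13
D (Tomas): max(19, -2) = 19
A (Kira): min(-13, 19) = -13
E (Tomas): max(12, -4, -12) = 12
F (Tomas): max(-20, -10) = -10
G (Tomas): max(9, -11, -5, 2) = 9
B (Kira): min(12, -10, 9) = -10
Root (Tomas): max(-13, -10) = -10
At Root, Tomas picks B (highest: -10).
At B, Kira picks F (lowest: -10).
At F, Tomas picks L9 (highest: -10).
Terminal value -10.

L9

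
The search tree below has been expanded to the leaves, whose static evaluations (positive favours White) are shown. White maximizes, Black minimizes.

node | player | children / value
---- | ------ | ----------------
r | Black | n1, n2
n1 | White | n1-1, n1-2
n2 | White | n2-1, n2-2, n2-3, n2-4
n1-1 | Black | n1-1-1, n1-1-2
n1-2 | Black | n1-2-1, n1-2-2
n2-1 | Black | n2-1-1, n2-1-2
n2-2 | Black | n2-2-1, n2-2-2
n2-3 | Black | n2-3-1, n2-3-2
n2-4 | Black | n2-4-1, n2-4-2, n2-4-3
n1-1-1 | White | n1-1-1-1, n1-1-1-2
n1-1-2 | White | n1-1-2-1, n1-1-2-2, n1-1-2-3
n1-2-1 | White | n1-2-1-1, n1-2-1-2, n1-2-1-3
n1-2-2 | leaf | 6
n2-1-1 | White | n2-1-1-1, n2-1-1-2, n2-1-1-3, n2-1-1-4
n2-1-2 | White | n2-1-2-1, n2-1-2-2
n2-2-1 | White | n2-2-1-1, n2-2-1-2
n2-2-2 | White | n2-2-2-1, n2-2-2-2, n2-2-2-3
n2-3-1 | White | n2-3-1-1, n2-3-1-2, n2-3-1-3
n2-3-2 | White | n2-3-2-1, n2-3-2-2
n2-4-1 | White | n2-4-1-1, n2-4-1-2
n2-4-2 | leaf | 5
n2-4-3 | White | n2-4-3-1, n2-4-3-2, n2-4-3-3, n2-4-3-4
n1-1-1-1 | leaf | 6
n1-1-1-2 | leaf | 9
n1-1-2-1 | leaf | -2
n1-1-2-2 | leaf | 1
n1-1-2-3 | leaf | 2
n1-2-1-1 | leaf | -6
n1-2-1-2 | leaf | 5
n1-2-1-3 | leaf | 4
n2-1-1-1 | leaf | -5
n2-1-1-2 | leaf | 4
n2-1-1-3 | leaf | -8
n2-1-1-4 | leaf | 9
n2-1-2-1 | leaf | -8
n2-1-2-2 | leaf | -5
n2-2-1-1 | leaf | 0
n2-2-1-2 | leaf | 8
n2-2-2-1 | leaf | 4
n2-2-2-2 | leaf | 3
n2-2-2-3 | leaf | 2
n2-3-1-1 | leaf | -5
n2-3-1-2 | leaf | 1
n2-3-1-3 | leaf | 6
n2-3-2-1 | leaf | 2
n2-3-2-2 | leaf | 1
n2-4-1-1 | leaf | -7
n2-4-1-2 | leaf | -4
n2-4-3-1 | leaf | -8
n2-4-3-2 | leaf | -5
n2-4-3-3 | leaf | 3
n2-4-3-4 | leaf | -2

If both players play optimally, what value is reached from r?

4

n1-1-1 (White): max(6, 9) = 9
n1-1-2 (White): max(-2, 1, 2) = 2
n1-1 (Black): min(9, 2) = 2
n1-2-1 (White): max(-6, 5, 4) = 5
n1-2 (Black): min(5, 6) = 5
n1 (White): max(2, 5) = 5
n2-1-1 (White): max(-5, 4, -8, 9) = 9
n2-1-2 (White): max(-8, -5) = -5
n2-1 (Black): min(9, -5) = -5
n2-2-1 (White): max(0, 8) = 8
n2-2-2 (White): max(4, 3, 2) = 4
n2-2 (Black): min(8, 4) = 4
n2-3-1 (White): max(-5, 1, 6) = 6
n2-3-2 (White): max(2, 1) = 2
n2-3 (Black): min(6, 2) = 2
n2-4-1 (White): max(-7, -4) = -4
n2-4-3 (White): max(-8, -5, 3, -2) = 3
n2-4 (Black): min(-4, 5, 3) = -4
n2 (White): max(-5, 4, 2, -4) = 4
r (Black): min(5, 4) = 4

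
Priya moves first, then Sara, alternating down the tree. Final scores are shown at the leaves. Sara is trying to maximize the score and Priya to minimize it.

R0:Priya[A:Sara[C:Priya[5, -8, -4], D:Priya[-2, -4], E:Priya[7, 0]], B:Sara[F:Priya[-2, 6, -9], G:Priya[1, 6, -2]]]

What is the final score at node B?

F (Priya): min(-2, 6, -9) = -9
G (Priya): min(1, 6, -2) = -2
B (Sara): max(-9, -2) = -2

-2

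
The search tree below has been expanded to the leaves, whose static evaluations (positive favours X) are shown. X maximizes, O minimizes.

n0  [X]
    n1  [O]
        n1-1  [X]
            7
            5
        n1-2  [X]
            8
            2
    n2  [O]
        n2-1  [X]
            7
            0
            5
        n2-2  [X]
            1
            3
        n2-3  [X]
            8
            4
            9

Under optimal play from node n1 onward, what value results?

7

n1-1 (X): max(7, 5) = 7
n1-2 (X): max(8, 2) = 8
n1 (O): min(7, 8) = 7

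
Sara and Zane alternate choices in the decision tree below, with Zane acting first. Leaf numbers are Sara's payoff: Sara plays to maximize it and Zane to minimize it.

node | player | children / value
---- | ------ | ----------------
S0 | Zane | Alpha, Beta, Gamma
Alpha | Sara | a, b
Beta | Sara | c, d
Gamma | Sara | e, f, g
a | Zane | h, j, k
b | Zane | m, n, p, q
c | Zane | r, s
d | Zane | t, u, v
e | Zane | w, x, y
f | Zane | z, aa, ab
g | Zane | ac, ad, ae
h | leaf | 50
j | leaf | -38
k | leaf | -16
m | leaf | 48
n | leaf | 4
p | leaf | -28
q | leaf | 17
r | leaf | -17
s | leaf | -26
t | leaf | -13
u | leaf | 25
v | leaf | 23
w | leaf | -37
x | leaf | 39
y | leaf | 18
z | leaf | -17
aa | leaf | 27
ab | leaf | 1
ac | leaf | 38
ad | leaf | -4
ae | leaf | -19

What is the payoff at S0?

a (Zane): min(50, -38, -16) = -38
b (Zane): min(48, 4, -28, 17) = -28
Alpha (Sara): max(-38, -28) = -28
c (Zane): min(-17, -26) = -26
d (Zane): min(-13, 25, 23) = -13
Beta (Sara): max(-26, -13) = -13
e (Zane): min(-37, 39, 18) = -37
f (Zane): min(-17, 27, 1) = -17
g (Zane): min(38, -4, -19) = -19
Gamma (Sara): max(-37, -17, -19) = -17
S0 (Zane): min(-28, -13, -17) = -28

-28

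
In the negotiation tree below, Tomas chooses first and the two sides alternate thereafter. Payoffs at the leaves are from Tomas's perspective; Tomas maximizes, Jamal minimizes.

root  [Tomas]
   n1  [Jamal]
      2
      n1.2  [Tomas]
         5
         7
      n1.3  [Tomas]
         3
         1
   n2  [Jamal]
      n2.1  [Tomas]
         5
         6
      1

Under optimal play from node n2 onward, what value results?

n2.1 (Tomas): max(5, 6) = 6
n2 (Jamal): min(6, 1) = 1

1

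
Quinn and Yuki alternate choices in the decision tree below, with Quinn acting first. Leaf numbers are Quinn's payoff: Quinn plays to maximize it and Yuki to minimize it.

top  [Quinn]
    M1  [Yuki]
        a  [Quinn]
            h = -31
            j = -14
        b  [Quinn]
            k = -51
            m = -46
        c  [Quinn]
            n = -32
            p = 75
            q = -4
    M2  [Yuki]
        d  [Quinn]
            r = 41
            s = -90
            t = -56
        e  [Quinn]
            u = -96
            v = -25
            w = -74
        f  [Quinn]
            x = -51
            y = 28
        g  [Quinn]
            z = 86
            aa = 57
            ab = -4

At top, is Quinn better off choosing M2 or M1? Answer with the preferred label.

M2

d (Quinn): max(41, -90, -56) = 41
e (Quinn): max(-96, -25, -74) = -25
f (Quinn): max(-51, 28) = 28
g (Quinn): max(86, 57, -4) = 86
M2 (Yuki): min(41, -25, 28, 86) = -25
a (Quinn): max(-31, -14) = -14
b (Quinn): max(-51, -46) = -46
c (Quinn): max(-32, 75, -4) = 75
M1 (Yuki): min(-14, -46, 75) = -46
Quinn prefers the higher value; M2=-25, M1=-46. M2 is better since -25 > -46.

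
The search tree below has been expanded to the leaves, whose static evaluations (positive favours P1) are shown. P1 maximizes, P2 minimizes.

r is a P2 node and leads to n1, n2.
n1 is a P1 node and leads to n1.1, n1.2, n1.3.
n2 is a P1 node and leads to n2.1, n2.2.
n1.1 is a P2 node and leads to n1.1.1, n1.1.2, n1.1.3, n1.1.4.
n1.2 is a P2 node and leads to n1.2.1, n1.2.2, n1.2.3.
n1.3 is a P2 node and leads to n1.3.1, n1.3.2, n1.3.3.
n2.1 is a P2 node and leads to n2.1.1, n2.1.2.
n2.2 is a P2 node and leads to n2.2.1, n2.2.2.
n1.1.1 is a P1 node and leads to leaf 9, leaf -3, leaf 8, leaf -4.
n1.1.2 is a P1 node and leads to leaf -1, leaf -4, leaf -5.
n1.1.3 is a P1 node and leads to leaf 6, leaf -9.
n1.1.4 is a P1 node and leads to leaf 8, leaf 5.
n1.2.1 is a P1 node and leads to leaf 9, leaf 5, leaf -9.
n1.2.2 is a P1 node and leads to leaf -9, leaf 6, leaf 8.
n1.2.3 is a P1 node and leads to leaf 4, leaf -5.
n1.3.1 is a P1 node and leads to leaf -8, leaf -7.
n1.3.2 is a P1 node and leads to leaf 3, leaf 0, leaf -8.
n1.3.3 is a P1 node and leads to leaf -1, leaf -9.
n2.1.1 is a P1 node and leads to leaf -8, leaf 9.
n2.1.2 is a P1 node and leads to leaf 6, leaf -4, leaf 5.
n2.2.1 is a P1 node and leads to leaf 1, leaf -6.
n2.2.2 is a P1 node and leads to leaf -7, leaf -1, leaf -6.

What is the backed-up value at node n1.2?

4

n1.2.1 (P1): max(9, 5, -9) = 9
n1.2.2 (P1): max(-9, 6, 8) = 8
n1.2.3 (P1): max(4, -5) = 4
n1.2 (P2): min(9, 8, 4) = 4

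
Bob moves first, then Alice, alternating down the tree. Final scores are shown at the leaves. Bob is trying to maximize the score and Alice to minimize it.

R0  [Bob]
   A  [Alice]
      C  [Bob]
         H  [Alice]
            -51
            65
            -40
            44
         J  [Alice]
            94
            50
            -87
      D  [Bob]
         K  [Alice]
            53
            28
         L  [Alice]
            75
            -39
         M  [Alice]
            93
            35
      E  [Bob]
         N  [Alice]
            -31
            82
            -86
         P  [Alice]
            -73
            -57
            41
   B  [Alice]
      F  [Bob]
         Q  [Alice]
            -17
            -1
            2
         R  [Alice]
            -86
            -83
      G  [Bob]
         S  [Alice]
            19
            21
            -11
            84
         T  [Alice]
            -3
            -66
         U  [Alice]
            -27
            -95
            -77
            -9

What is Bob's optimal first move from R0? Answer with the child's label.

H (Alice): min(-51, 65, -40, 44) = -51
J (Alice): min(94, 50, -87) = -87
C (Bob): max(-51, -87) = -51
K (Alice): min(53, 28) = 28
L (Alice): min(75, -39) = -39
M (Alice): min(93, 35) = 35
D (Bob): max(28, -39, 35) = 35
N (Alice): min(-31, 82, -86) = -86
P (Alice): min(-73, -57, 41) = -73
E (Bob): max(-86, -73) = -73
A (Alice): min(-51, 35, -73) = -73
Q (Alice): min(-17, -1, 2) = -17
R (Alice): min(-86, -83) = -86
F (Bob): max(-17, -86) = -17
S (Alice): min(19, 21, -11, 84) = -11
T (Alice): min(-3, -66) = -66
U (Alice): min(-27, -95, -77, -9) = -95
G (Bob): max(-11, -66, -95) = -11
B (Alice): min(-17, -11) = -17
R0 (Bob): max(-73, -17) = -17
Bob at R0 wants the highest of {A=-73, B=-17}, so chooses B.

B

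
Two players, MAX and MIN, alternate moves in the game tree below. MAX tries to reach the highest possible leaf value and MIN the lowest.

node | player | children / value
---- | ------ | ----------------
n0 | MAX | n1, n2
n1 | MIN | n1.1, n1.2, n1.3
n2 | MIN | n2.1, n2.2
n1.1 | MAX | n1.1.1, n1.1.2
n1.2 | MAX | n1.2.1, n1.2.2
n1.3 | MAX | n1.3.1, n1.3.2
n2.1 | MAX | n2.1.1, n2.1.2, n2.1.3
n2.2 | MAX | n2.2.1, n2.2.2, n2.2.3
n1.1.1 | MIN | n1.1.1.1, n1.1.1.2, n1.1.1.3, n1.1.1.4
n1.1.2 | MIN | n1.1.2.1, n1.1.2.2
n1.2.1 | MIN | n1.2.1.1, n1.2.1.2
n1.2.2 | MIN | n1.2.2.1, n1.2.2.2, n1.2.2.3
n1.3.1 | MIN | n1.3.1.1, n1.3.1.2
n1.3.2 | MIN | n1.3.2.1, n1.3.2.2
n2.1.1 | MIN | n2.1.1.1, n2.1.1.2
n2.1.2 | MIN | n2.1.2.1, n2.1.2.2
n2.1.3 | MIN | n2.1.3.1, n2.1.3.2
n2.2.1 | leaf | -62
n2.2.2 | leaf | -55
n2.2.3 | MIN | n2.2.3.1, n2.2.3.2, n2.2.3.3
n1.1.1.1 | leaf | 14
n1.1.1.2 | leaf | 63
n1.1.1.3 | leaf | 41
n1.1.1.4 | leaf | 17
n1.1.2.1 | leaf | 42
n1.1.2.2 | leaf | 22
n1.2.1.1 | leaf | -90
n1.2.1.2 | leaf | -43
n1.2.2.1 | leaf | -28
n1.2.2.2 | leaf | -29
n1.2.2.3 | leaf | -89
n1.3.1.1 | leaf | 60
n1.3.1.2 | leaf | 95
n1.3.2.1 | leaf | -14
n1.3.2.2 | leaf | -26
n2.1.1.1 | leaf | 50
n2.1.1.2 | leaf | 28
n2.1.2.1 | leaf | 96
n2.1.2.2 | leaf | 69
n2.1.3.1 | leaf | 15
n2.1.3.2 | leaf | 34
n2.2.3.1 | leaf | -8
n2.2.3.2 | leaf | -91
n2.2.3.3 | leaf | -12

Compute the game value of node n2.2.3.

n2.2.3 (MIN): min(-8, -91, -12) = -91

-91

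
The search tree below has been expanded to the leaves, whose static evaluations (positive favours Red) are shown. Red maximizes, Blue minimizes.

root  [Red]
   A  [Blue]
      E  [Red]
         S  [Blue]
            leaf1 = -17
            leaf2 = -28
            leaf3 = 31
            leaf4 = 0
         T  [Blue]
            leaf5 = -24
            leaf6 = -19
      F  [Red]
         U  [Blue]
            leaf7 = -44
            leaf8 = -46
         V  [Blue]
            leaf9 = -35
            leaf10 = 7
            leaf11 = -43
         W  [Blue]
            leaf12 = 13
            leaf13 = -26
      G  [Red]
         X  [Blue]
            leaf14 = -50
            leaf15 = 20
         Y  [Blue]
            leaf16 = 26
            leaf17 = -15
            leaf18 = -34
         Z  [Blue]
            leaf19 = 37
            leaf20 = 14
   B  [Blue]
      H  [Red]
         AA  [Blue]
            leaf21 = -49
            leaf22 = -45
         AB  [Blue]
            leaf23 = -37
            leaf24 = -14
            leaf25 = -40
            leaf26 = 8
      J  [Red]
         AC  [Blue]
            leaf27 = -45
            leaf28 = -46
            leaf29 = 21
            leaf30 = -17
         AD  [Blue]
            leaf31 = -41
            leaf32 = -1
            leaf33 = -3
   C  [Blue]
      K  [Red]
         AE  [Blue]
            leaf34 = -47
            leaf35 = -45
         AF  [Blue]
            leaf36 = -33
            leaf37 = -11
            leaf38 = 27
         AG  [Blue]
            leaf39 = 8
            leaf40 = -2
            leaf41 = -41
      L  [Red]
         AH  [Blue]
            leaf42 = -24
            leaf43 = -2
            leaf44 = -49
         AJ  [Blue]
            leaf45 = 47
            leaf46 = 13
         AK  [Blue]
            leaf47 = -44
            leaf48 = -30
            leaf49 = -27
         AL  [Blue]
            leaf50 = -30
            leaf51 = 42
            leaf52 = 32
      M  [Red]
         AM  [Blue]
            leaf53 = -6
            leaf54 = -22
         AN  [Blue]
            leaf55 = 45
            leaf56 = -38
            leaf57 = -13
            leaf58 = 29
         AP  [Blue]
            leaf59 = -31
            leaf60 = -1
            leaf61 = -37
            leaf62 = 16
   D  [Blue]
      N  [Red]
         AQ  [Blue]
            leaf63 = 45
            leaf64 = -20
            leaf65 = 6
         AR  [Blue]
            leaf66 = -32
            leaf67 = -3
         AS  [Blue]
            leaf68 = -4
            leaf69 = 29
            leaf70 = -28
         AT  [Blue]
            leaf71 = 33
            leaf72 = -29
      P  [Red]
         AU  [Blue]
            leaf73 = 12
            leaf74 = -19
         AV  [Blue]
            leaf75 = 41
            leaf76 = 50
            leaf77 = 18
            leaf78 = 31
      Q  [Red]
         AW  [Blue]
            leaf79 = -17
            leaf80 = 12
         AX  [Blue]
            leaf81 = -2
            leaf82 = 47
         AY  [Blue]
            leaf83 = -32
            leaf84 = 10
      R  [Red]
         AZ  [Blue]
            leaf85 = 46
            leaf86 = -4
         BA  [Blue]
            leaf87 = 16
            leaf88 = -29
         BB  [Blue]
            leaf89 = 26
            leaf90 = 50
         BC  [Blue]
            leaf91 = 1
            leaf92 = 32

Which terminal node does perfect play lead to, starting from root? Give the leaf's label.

leaf64

S (Blue): min(-17, -28, 31, 0) = -28
T (Blue): min(-24, -19) = -24
E (Red): max(-28, -24) = -24
U (Blue): min(-44, -46) = -46
V (Blue): min(-35, 7, -43) = -43
W (Blue): min(13, -26) = -26
F (Red): max(-46, -43, -26) = -26
X (Blue): min(-50, 20) = -50
Y (Blue): min(26, -15, -34) = -34
Z (Blue): min(37, 14) = 14
G (Red): max(-50, -34, 14) = 14
A (Blue): min(-24, -26, 14) = -26
AA (Blue): min(-49, -45) = -49
AB (Blue): min(-37, -14, -40, 8) = -40
H (Red): max(-49, -40) = -40
AC (Blue): min(-45, -46, 21, -17) = -46
AD (Blue): min(-41, -1, -3) = -41
J (Red): max(-46, -41) = -41
B (Blue): min(-40, -41) = -41
AE (Blue): min(-47, -45) = -47
AF (Blue): min(-33, -11, 27) = -33
AG (Blue): min(8, -2, -41) = -41
K (Red): max(-47, -33, -41) = -33
AH (Blue): min(-24, -2, -49) = -49
AJ (Blue): min(47, 13) = 13
AK (Blue): min(-44, -30, -27) = -44
AL (Blue): min(-30, 42, 32) = -30
L (Red): max(-49, 13, -44, -30) = 13
AM (Blue): min(-6, -22) = -22
AN (Blue): min(45, -38, -13, 29) = -38
AP (Blue): min(-31, -1, -37, 16) = -37
M (Red): max(-22, -38, -37) = -22
C (Blue): min(-33, 13, -22) = -33
AQ (Blue): min(45, -20, 6) = -20
AR (Blue): min(-32, -3) = -32
AS (Blue): min(-4, 29, -28) = -28
AT (Blue): min(33, -29) = -29
N (Red): max(-20, -32, -28, -29) = -20
AU (Blue): min(12, -19) = -19
AV (Blue): min(41, 50, 18, 31) = 18
P (Red): max(-19, 18) = 18
AW (Blue): min(-17, 12) = -17
AX (Blue): min(-2, 47) = -2
AY (Blue): min(-32, 10) = -32
Q (Red): max(-17, -2, -32) = -2
AZ (Blue): min(46, -4) = -4
BA (Blue): min(16, -29) = -29
BB (Blue): min(26, 50) = 26
BC (Blue): min(1, 32) = 1
R (Red): max(-4, -29, 26, 1) = 26
D (Blue): min(-20, 18, -2, 26) = -20
root (Red): max(-26, -41, -33, -20) = -20
At root, Red picks D (highest: -20).
At D, Blue picks N (lowest: -20).
At N, Red picks AQ (highest: -20).
At AQ, Blue picks leaf64 (lowest: -20).
Terminal value -20.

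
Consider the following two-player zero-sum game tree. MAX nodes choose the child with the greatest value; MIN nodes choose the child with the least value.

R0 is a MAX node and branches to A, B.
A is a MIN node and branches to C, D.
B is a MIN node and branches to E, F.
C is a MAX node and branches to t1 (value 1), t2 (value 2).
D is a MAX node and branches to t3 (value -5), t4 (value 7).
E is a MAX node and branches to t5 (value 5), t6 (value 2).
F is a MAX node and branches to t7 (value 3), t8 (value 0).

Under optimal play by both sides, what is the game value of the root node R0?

C (MAX): max(1, 2) = 2
D (MAX): max(-5, 7) = 7
A (MIN): min(2, 7) = 2
E (MAX): max(5, 2) = 5
F (MAX): max(3, 0) = 3
B (MIN): min(5, 3) = 3
R0 (MAX): max(2, 3) = 3

3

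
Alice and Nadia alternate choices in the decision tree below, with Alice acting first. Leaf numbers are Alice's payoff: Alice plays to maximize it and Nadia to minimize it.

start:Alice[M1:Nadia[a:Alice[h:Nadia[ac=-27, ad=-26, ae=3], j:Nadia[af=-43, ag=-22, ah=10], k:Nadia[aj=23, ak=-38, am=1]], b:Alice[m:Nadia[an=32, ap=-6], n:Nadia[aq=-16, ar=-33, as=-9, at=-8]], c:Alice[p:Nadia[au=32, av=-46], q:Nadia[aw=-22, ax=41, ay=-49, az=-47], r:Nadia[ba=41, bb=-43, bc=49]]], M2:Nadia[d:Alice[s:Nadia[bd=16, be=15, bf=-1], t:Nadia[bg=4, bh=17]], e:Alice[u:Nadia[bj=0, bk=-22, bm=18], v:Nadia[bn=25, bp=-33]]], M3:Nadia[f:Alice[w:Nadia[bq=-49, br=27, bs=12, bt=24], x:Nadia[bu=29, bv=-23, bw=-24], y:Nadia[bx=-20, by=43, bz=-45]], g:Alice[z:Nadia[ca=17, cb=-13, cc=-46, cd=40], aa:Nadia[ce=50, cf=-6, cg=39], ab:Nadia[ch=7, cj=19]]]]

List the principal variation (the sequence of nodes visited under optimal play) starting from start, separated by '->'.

start -> M2 -> e -> u -> bk

h (Nadia): min(-27, -26, 3) = -27
j (Nadia): min(-43, -22, 10) = -43
k (Nadia): min(23, -38, 1) = -38
a (Alice): max(-27, -43, -38) = -27
m (Nadia): min(32, -6) = -6
n (Nadia): min(-16, -33, -9, -8) = -33
b (Alice): max(-6, -33) = -6
p (Nadia): min(32, -46) = -46
q (Nadia): min(-22, 41, -49, -47) = -49
r (Nadia): min(41, -43, 49) = -43
c (Alice): max(-46, -49, -43) = -43
M1 (Nadia): min(-27, -6, -43) = -43
s (Nadia): min(16, 15, -1) = -1
t (Nadia): min(4, 17) = 4
d (Alice): max(-1, 4) = 4
u (Nadia): min(0, -22, 18) = -22
v (Nadia): min(25, -33) = -33
e (Alice): max(-22, -33) = -22
M2 (Nadia): min(4, -22) = -22
w (Nadia): min(-49, 27, 12, 24) = -49
x (Nadia): min(29, -23, -24) = -24
y (Nadia): min(-20, 43, -45) = -45
f (Alice): max(-49, -24, -45) = -24
z (Nadia): min(17, -13, -46, 40) = -46
aa (Nadia): min(50, -6, 39) = -6
ab (Nadia): min(7, 19) = 7
g (Alice): max(-46, -6, 7) = 7
M3 (Nadia): min(-24, 7) = -24
start (Alice): max(-43, -22, -24) = -22
At start, Alice picks M2 (highest: -22).
At M2, Nadia picks e (lowest: -22).
At e, Alice picks u (highest: -22).
At u, Nadia picks bk (lowest: -22).
Terminal value -22.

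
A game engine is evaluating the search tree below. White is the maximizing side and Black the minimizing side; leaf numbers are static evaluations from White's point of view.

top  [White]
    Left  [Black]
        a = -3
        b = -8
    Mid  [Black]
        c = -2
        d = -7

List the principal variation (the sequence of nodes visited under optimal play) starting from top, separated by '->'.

top -> Mid -> d

Left (Black): min(-3, -8) = -8
Mid (Black): min(-2, -7) = -7
top (White): max(-8, -7) = -7
At top, White picks Mid (highest: -7).
At Mid, Black picks d (lowest: -7).
Terminal value -7.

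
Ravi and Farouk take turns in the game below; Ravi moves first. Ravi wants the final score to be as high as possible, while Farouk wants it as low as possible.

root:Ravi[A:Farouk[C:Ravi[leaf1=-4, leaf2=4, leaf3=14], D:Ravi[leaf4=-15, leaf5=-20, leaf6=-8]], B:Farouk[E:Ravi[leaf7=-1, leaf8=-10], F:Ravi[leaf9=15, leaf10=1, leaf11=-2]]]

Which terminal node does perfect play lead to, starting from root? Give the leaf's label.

C (Ravi): max(-4, 4, 14) = 14
D (Ravi): max(-15, -20, -8) = -8
A (Farouk): min(14, -8) = -8
E (Ravi): max(-1, -10) = -1
F (Ravi): max(15, 1, -2) = 15
B (Farouk): min(-1, 15) = -1
root (Ravi): max(-8, -1) = -1
At root, Ravi picks B (highest: -1).
At B, Farouk picks E (lowest: -1).
At E, Ravi picks leaf7 (highest: -1).
Terminal value -1.

leaf7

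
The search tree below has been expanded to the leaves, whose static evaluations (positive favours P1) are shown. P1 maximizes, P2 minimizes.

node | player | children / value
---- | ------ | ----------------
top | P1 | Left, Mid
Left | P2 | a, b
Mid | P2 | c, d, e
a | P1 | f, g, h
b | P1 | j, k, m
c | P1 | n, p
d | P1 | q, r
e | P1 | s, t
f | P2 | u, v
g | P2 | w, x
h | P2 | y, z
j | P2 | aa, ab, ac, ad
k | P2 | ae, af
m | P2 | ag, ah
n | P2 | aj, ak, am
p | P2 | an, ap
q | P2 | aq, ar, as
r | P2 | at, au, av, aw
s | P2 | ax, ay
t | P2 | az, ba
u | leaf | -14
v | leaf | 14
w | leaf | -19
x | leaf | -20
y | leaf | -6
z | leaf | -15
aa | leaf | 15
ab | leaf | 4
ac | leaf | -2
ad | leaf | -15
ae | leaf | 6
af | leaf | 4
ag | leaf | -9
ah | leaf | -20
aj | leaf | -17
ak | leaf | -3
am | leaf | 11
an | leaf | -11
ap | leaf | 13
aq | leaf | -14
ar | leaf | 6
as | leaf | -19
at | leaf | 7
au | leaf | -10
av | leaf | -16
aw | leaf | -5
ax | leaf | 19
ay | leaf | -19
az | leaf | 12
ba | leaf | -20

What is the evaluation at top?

-14

f (P2): min(-14, 14) = -14
g (P2): min(-19, -20) = -20
h (P2): min(-6, -15) = -15
a (P1): max(-14, -20, -15) = -14
j (P2): min(15, 4, -2, -15) = -15
k (P2): min(6, 4) = 4
m (P2): min(-9, -20) = -20
b (P1): max(-15, 4, -20) = 4
Left (P2): min(-14, 4) = -14
n (P2): min(-17, -3, 11) = -17
p (P2): min(-11, 13) = -11
c (P1): max(-17, -11) = -11
q (P2): min(-14, 6, -19) = -19
r (P2): min(7, -10, -16, -5) = -16
d (P1): max(-19, -16) = -16
s (P2): min(19, -19) = -19
t (P2): min(12, -20) = -20
e (P1): max(-19, -20) = -19
Mid (P2): min(-11, -16, -19) = -19
top (P1): max(-14, -19) = -14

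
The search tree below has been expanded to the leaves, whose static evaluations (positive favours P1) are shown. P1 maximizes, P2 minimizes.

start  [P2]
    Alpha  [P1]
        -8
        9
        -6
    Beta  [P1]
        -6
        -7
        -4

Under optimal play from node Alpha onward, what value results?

Alpha (P1): max(-8, 9, -6) = 9

9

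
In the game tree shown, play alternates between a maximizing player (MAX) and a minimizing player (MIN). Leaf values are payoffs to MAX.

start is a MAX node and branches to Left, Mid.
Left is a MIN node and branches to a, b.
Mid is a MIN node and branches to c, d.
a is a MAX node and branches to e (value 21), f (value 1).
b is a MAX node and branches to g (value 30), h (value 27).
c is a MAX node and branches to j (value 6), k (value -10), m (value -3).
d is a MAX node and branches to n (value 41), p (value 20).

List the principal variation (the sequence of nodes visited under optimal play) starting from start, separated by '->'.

a (MAX): max(21, 1) = 21
b (MAX): max(30, 27) = 30
Left (MIN): min(21, 30) = 21
c (MAX): max(6, -10, -3) = 6
d (MAX): max(41, 20) = 41
Mid (MIN): min(6, 41) = 6
start (MAX): max(21, 6) = 21
At start, MAX picks Left (highest: 21).
At Left, MIN picks a (lowest: 21).
At a, MAX picks e (highest: 21).
Terminal value 21.

start -> Left -> a -> e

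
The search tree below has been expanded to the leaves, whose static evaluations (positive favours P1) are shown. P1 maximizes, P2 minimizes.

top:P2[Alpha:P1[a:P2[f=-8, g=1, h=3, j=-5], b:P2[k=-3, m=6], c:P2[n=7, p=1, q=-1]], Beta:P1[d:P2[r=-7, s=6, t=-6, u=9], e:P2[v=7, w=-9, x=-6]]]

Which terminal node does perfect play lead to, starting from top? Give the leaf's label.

a (P2): min(-8, 1, 3, -5) = -8
b (P2): min(-3, 6) = -3
c (P2): min(7, 1, -1) = -1
Alpha (P1): max(-8, -3, -1) = -1
d (P2): min(-7, 6, -6, 9) = -7
e (P2): min(7, -9, -6) = -9
Beta (P1): max(-7, -9) = -7
top (P2): min(-1, -7) = -7
At top, P2 picks Beta (lowest: -7).
At Beta, P1 picks d (highest: -7).
At d, P2 picks r (lowest: -7).
Terminal value -7.

r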